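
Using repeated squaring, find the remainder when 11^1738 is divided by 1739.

11^1 ≡ 11 (mod 1739)
11^2 ≡ 11^2 = 121 ≡ 121 (mod 1739)
11^4 ≡ 121^2 = 14641 ≡ 729 (mod 1739)
11^8 ≡ 729^2 = 531441 ≡ 1046 (mod 1739)
11^16 ≡ 1046^2 = 1094116 ≡ 285 (mod 1739)
11^32 ≡ 285^2 = 81225 ≡ 1231 (mod 1739)
11^64 ≡ 1231^2 = 1515361 ≡ 692 (mod 1739)
11^128 ≡ 692^2 = 478864 ≡ 639 (mod 1739)
11^256 ≡ 639^2 = 408321 ≡ 1395 (mod 1739)
11^512 ≡ 1395^2 = 1946025 ≡ 84 (mod 1739)
11^1024 ≡ 84^2 = 7056 ≡ 100 (mod 1739)
1738 = 1024 + 512 + 128 + 64 + 8 + 2 in binary powers of 2.
So 11^1738 ≡ 100 · 84 · 639 · 692 · 1046 · 121 ≡ 1062 (mod 1739).
Since 1062 ≠ 1, base 11 is a Fermat witness: 1739 is composite.

1062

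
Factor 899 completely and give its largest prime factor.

31

899 = 29 · 31
31 is prime.
So 899 = 29 · 31; the largest prime factor is 31.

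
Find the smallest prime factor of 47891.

47891 is odd.
Digit sum 29, not divisible by 3.
Ends in 1: not divisible by 5.
7: 47891 = 7·6841 + 4
11: 47891 = 11·4353 + 8
13: 47891 = 13·3683 + 12
17: 47891 = 17·2817 + 2
19: 47891 = 19·2520 + 11
23: 47891 = 23·2082 + 5
29: 47891 = 29·1651 + 12
31: 47891 = 31·1544 + 27
37: 47891 = 37·1294 + 13
41: 47891 = 41·1168 + 3
43: 47891 = 43·1113 + 32
47: 47891 = 47·1018 + 45
53: 47891 = 53·903 + 32
59: 47891 = 59·811 + 42
61: 47891 = 61·785 + 6
67: 47891 = 67·714 + 53
71: 47891 = 71·674 + 37
73: 47891 = 73·656 + 3
79: 47891 = 79·606 + 17
83: 47891 = 83·577

83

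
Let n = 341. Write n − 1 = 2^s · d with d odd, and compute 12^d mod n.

341 − 1 = 340 = 2^2 · 85, so d = 85.
12^1 ≡ 12 (mod 341)
12^2 ≡ 12^2 = 144 ≡ 144 (mod 341)
12^4 ≡ 144^2 = 20736 ≡ 276 (mod 341)
12^8 ≡ 276^2 = 76176 ≡ 133 (mod 341)
12^16 ≡ 133^2 = 17689 ≡ 298 (mod 341)
12^32 ≡ 298^2 = 88804 ≡ 144 (mod 341)
12^64 ≡ 144^2 = 20736 ≡ 276 (mod 341)
85 = 64 + 16 + 4 + 1 in binary powers of 2.
So 12^85 ≡ 276 · 298 · 276 · 12 ≡ 254 (mod 341).
Squaring chain: 254 → 67; never reaches −1, so base 12 is a Miller–Rabin witness that 341 is composite.

254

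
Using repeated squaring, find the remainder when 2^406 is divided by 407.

284

2^1 ≡ 2 (mod 407)
2^2 ≡ 2^2 = 4 ≡ 4 (mod 407)
2^4 ≡ 4^2 = 16 ≡ 16 (mod 407)
2^8 ≡ 16^2 = 256 ≡ 256 (mod 407)
2^16 ≡ 256^2 = 65536 ≡ 9 (mod 407)
2^32 ≡ 9^2 = 81 ≡ 81 (mod 407)
2^64 ≡ 81^2 = 6561 ≡ 49 (mod 407)
2^128 ≡ 49^2 = 2401 ≡ 366 (mod 407)
2^256 ≡ 366^2 = 133956 ≡ 53 (mod 407)
406 = 256 + 128 + 16 + 4 + 2 in binary powers of 2.
So 2^406 ≡ 53 · 366 · 9 · 16 · 4 ≡ 284 (mod 407).
Since 284 ≠ 1, base 2 is a Fermat witness: 407 is composite.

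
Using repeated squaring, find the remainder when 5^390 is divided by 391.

5^1 ≡ 5 (mod 391)
5^2 ≡ 5^2 = 25 ≡ 25 (mod 391)
5^4 ≡ 25^2 = 625 ≡ 234 (mod 391)
5^8 ≡ 234^2 = 54756 ≡ 16 (mod 391)
5^16 ≡ 16^2 = 256 ≡ 256 (mod 391)
5^32 ≡ 256^2 = 65536 ≡ 239 (mod 391)
5^64 ≡ 239^2 = 57121 ≡ 35 (mod 391)
5^128 ≡ 35^2 = 1225 ≡ 52 (mod 391)
5^256 ≡ 52^2 = 2704 ≡ 358 (mod 391)
390 = 256 + 128 + 4 + 2 in binary powers of 2.
So 5^390 ≡ 358 · 52 · 234 · 25 ≡ 325 (mod 391).
Since 325 ≠ 1, base 5 is a Fermat witness: 391 is composite.

325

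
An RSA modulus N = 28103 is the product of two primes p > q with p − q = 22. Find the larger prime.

Since p = q + 22, we have 28103 = q(q + 22), so q² + 22q − 28103 = 0.
Discriminant: 22² + 4·28103 = 484 + 112412 = 112896; √112896 = 336.
q = (−22 + 336)/2 = 157, and p = q + 22 = 179.
Check: 157 · 179 = 28103.

179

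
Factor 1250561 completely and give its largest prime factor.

83

1250561 = 13 · 96197
96197 = 19 · 5063
5063 = 61 · 83
83 is prime.
So 1250561 = 13 · 19 · 61 · 83; the largest prime factor is 83.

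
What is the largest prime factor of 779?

41

779 = 19 · 41
41 is prime.
So 779 = 19 · 41; the largest prime factor is 41.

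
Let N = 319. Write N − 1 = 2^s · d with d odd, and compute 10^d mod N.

21

319 − 1 = 318 = 2^1 · 159, so d = 159.
10^1 ≡ 10 (mod 319)
10^2 ≡ 10^2 = 100 ≡ 100 (mod 319)
10^4 ≡ 100^2 = 10000 ≡ 111 (mod 319)
10^8 ≡ 111^2 = 12321 ≡ 199 (mod 319)
10^16 ≡ 199^2 = 39601 ≡ 45 (mod 319)
10^32 ≡ 45^2 = 2025 ≡ 111 (mod 319)
10^64 ≡ 111^2 = 12321 ≡ 199 (mod 319)
10^128 ≡ 199^2 = 39601 ≡ 45 (mod 319)
159 = 128 + 16 + 8 + 4 + 2 + 1 in binary powers of 2.
So 10^159 ≡ 45 · 45 · 199 · 111 · 100 · 10 ≡ 21 (mod 319).
Squaring chain: 21; never reaches −1, so base 10 is a Miller–Rabin witness that 319 is composite.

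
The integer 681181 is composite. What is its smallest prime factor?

681181 is odd.
Digit sum 25, not divisible by 3.
Ends in 1: not divisible by 5.
7: 681181 = 7·97311 + 4
11: 681181 = 11·61925 + 6
13: 681181 = 13·52398 + 7
17: 681181 = 17·40069 + 8
19: 681181 = 19·35851 + 12
23: 681181 = 23·29616 + 13
29: 681181 = 29·23489

29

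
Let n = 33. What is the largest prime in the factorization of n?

11

33 = 3 · 11
11 is prime.
So 33 = 3 · 11; the largest prime factor is 11.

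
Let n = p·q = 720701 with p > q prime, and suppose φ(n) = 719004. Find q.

839

φ(n) = (p−1)(q−1) = n − (p+q) + 1, so p + q = 720701 − 719004 + 1 = 1698.
p and q are the roots of t² − 1698t + 720701 = 0.
Discriminant: 1698² − 4·720701 = 2883204 − 2882804 = 400; √400 = 20.
q = (1698 − 20)/2 = 839, p = (1698 + 20)/2 = 859.
Check: 839 · 859 = 720701.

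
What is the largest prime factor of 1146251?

1146251 = 19 · 60329
60329 = 23 · 2623
2623 = 43 · 61
61 is prime.
So 1146251 = 19 · 23 · 43 · 61; the largest prime factor is 61.

61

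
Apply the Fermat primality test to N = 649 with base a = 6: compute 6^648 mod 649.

6^1 ≡ 6 (mod 649)
6^2 ≡ 6^2 = 36 ≡ 36 (mod 649)
6^4 ≡ 36^2 = 1296 ≡ 647 (mod 649)
6^8 ≡ 647^2 = 418609 ≡ 4 (mod 649)
6^16 ≡ 4^2 = 16 ≡ 16 (mod 649)
6^32 ≡ 16^2 = 256 ≡ 256 (mod 649)
6^64 ≡ 256^2 = 65536 ≡ 636 (mod 649)
6^128 ≡ 636^2 = 404496 ≡ 169 (mod 649)
6^256 ≡ 169^2 = 28561 ≡ 5 (mod 649)
6^512 ≡ 5^2 = 25 ≡ 25 (mod 649)
648 = 512 + 128 + 8 in binary powers of 2.
So 6^648 ≡ 25 · 169 · 4 ≡ 26 (mod 649).
Since 26 ≠ 1, base 6 is a Fermat witness: 649 is composite.

26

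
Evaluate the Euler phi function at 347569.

Factor: 347569 = 43 · 59 · 137.
φ(347569) = (43−1) · (59−1) · (137−1) = 42 · 58 · 136 = 331296.

331296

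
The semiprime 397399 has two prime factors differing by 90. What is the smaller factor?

Since p = q + 90, we have 397399 = q(q + 90), so q² + 90q − 397399 = 0.
Discriminant: 90² + 4·397399 = 8100 + 1589596 = 1597696; √1597696 = 1264.
q = (−90 + 1264)/2 = 587, and p = q + 90 = 677.
Check: 587 · 677 = 397399.

587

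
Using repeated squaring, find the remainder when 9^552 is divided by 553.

8

9^1 ≡ 9 (mod 553)
9^2 ≡ 9^2 = 81 ≡ 81 (mod 553)
9^4 ≡ 81^2 = 6561 ≡ 478 (mod 553)
9^8 ≡ 478^2 = 228484 ≡ 95 (mod 553)
9^16 ≡ 95^2 = 9025 ≡ 177 (mod 553)
9^32 ≡ 177^2 = 31329 ≡ 361 (mod 553)
9^64 ≡ 361^2 = 130321 ≡ 366 (mod 553)
9^128 ≡ 366^2 = 133956 ≡ 130 (mod 553)
9^256 ≡ 130^2 = 16900 ≡ 310 (mod 553)
9^512 ≡ 310^2 = 96100 ≡ 431 (mod 553)
552 = 512 + 32 + 8 in binary powers of 2.
So 9^552 ≡ 431 · 361 · 95 ≡ 8 (mod 553).
Since 8 ≠ 1, base 9 is a Fermat witness: 553 is composite.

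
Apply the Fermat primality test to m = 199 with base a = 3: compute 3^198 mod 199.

3^1 ≡ 3 (mod 199)
3^2 ≡ 3^2 = 9 ≡ 9 (mod 199)
3^4 ≡ 9^2 = 81 ≡ 81 (mod 199)
3^8 ≡ 81^2 = 6561 ≡ 193 (mod 199)
3^16 ≡ 193^2 = 37249 ≡ 36 (mod 199)
3^32 ≡ 36^2 = 1296 ≡ 102 (mod 199)
3^64 ≡ 102^2 = 10404 ≡ 56 (mod 199)
3^128 ≡ 56^2 = 3136 ≡ 151 (mod 199)
198 = 128 + 64 + 4 + 2 in binary powers of 2.
So 3^198 ≡ 151 · 56 · 81 · 9 ≡ 1 (mod 199).
Since the result is 1, base 3 gives no evidence that 199 is composite.

1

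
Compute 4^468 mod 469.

4^1 ≡ 4 (mod 469)
4^2 ≡ 4^2 = 16 ≡ 16 (mod 469)
4^4 ≡ 16^2 = 256 ≡ 256 (mod 469)
4^8 ≡ 256^2 = 65536 ≡ 345 (mod 469)
4^16 ≡ 345^2 = 119025 ≡ 368 (mod 469)
4^32 ≡ 368^2 = 135424 ≡ 352 (mod 469)
4^64 ≡ 352^2 = 123904 ≡ 88 (mod 469)
4^128 ≡ 88^2 = 7744 ≡ 240 (mod 469)
4^256 ≡ 240^2 = 57600 ≡ 382 (mod 469)
468 = 256 + 128 + 64 + 16 + 4 in binary powers of 2.
So 4^468 ≡ 382 · 240 · 88 · 368 · 256 ≡ 344 (mod 469).
Since 344 ≠ 1, base 4 is a Fermat witness: 469 is composite.

344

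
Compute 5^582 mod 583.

322

5^1 ≡ 5 (mod 583)
5^2 ≡ 5^2 = 25 ≡ 25 (mod 583)
5^4 ≡ 25^2 = 625 ≡ 42 (mod 583)
5^8 ≡ 42^2 = 1764 ≡ 15 (mod 583)
5^16 ≡ 15^2 = 225 ≡ 225 (mod 583)
5^32 ≡ 225^2 = 50625 ≡ 487 (mod 583)
5^64 ≡ 487^2 = 237169 ≡ 471 (mod 583)
5^128 ≡ 471^2 = 221841 ≡ 301 (mod 583)
5^256 ≡ 301^2 = 90601 ≡ 236 (mod 583)
5^512 ≡ 236^2 = 55696 ≡ 311 (mod 583)
582 = 512 + 64 + 4 + 2 in binary powers of 2.
So 5^582 ≡ 311 · 471 · 42 · 25 ≡ 322 (mod 583).
Since 322 ≠ 1, base 5 is a Fermat witness: 583 is composite.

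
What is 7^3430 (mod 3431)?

3069

7^1 ≡ 7 (mod 3431)
7^2 ≡ 7^2 = 49 ≡ 49 (mod 3431)
7^4 ≡ 49^2 = 2401 ≡ 2401 (mod 3431)
7^8 ≡ 2401^2 = 5764801 ≡ 721 (mod 3431)
7^16 ≡ 721^2 = 519841 ≡ 1760 (mod 3431)
7^32 ≡ 1760^2 = 3097600 ≡ 2838 (mod 3431)
7^64 ≡ 2838^2 = 8054244 ≡ 1687 (mod 3431)
7^128 ≡ 1687^2 = 2845969 ≡ 1670 (mod 3431)
7^256 ≡ 1670^2 = 2788900 ≡ 2928 (mod 3431)
7^512 ≡ 2928^2 = 8573184 ≡ 2546 (mod 3431)
7^1024 ≡ 2546^2 = 6482116 ≡ 957 (mod 3431)
7^2048 ≡ 957^2 = 915849 ≡ 3203 (mod 3431)
3430 = 2048 + 1024 + 256 + 64 + 32 + 4 + 2 in binary powers of 2.
So 7^3430 ≡ 3203 · 957 · 2928 · 1687 · 2838 · 2401 · 49 ≡ 3069 (mod 3431).
Since 3069 ≠ 1, base 7 is a Fermat witness: 3431 is composite.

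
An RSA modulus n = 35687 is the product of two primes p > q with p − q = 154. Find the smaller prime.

Since p = q + 154, we have 35687 = q(q + 154), so q² + 154q − 35687 = 0.
Discriminant: 154² + 4·35687 = 23716 + 142748 = 166464; √166464 = 408.
q = (−154 + 408)/2 = 127, and p = q + 154 = 281.
Check: 127 · 281 = 35687.

127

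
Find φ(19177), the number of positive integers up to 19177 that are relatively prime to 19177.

Factor: 19177 = 127 · 151.
φ(19177) = (127−1) · (151−1) = 126 · 150 = 18900.

18900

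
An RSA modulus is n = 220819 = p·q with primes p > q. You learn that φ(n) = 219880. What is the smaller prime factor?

φ(n) = (p−1)(q−1) = n − (p+q) + 1, so p + q = 220819 − 219880 + 1 = 940.
p and q are the roots of t² − 940t + 220819 = 0.
Discriminant: 940² − 4·220819 = 883600 − 883276 = 324; √324 = 18.
q = (940 − 18)/2 = 461, p = (940 + 18)/2 = 479.
Check: 461 · 479 = 220819.

461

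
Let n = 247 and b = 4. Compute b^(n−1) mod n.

235

4^1 ≡ 4 (mod 247)
4^2 ≡ 4^2 = 16 ≡ 16 (mod 247)
4^4 ≡ 16^2 = 256 ≡ 9 (mod 247)
4^8 ≡ 9^2 = 81 ≡ 81 (mod 247)
4^16 ≡ 81^2 = 6561 ≡ 139 (mod 247)
4^32 ≡ 139^2 = 19321 ≡ 55 (mod 247)
4^64 ≡ 55^2 = 3025 ≡ 61 (mod 247)
4^128 ≡ 61^2 = 3721 ≡ 16 (mod 247)
246 = 128 + 64 + 32 + 16 + 4 + 2 in binary powers of 2.
So 4^246 ≡ 16 · 61 · 55 · 139 · 9 · 16 ≡ 235 (mod 247).
Since 235 ≠ 1, base 4 is a Fermat witness: 247 is composite.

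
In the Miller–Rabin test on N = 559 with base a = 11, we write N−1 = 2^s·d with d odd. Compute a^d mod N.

559 − 1 = 558 = 2^1 · 279, so d = 279.
11^1 ≡ 11 (mod 559)
11^2 ≡ 11^2 = 121 ≡ 121 (mod 559)
11^4 ≡ 121^2 = 14641 ≡ 107 (mod 559)
11^8 ≡ 107^2 = 11449 ≡ 269 (mod 559)
11^16 ≡ 269^2 = 72361 ≡ 250 (mod 559)
11^32 ≡ 250^2 = 62500 ≡ 451 (mod 559)
11^64 ≡ 451^2 = 203401 ≡ 484 (mod 559)
11^128 ≡ 484^2 = 234256 ≡ 35 (mod 559)
11^256 ≡ 35^2 = 1225 ≡ 107 (mod 559)
279 = 256 + 16 + 4 + 2 + 1 in binary powers of 2.
So 11^279 ≡ 107 · 250 · 107 · 121 · 11 ≡ 434 (mod 559).
Squaring chain: 434; never reaches −1, so base 11 is a Miller–Rabin witness that 559 is composite.

434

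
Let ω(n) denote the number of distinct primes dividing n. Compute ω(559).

559 = 13 · 43
559 = 13 · 43, which has 2 distinct prime factors.

2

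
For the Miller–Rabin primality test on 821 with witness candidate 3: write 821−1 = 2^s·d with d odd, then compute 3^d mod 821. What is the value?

295

821 − 1 = 820 = 2^2 · 205, so d = 205.
3^1 ≡ 3 (mod 821)
3^2 ≡ 3^2 = 9 ≡ 9 (mod 821)
3^4 ≡ 9^2 = 81 ≡ 81 (mod 821)
3^8 ≡ 81^2 = 6561 ≡ 814 (mod 821)
3^16 ≡ 814^2 = 662596 ≡ 49 (mod 821)
3^32 ≡ 49^2 = 2401 ≡ 759 (mod 821)
3^64 ≡ 759^2 = 576081 ≡ 560 (mod 821)
3^128 ≡ 560^2 = 313600 ≡ 799 (mod 821)
205 = 128 + 64 + 8 + 4 + 1 in binary powers of 2.
So 3^205 ≡ 799 · 560 · 814 · 81 · 3 ≡ 295 (mod 821).
Squaring chain: 295 → 820; reaches −1, so base 3 does not prove 821 composite.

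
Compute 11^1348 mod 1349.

1094

11^1 ≡ 11 (mod 1349)
11^2 ≡ 11^2 = 121 ≡ 121 (mod 1349)
11^4 ≡ 121^2 = 14641 ≡ 1151 (mod 1349)
11^8 ≡ 1151^2 = 1324801 ≡ 83 (mod 1349)
11^16 ≡ 83^2 = 6889 ≡ 144 (mod 1349)
11^32 ≡ 144^2 = 20736 ≡ 501 (mod 1349)
11^64 ≡ 501^2 = 251001 ≡ 87 (mod 1349)
11^128 ≡ 87^2 = 7569 ≡ 824 (mod 1349)
11^256 ≡ 824^2 = 678976 ≡ 429 (mod 1349)
11^512 ≡ 429^2 = 184041 ≡ 577 (mod 1349)
11^1024 ≡ 577^2 = 332929 ≡ 1075 (mod 1349)
1348 = 1024 + 256 + 64 + 4 in binary powers of 2.
So 11^1348 ≡ 1075 · 429 · 87 · 1151 ≡ 1094 (mod 1349).
Since 1094 ≠ 1, base 11 is a Fermat witness: 1349 is composite.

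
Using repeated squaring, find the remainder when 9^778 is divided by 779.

614

9^1 ≡ 9 (mod 779)
9^2 ≡ 9^2 = 81 ≡ 81 (mod 779)
9^4 ≡ 81^2 = 6561 ≡ 329 (mod 779)
9^8 ≡ 329^2 = 108241 ≡ 739 (mod 779)
9^16 ≡ 739^2 = 546121 ≡ 42 (mod 779)
9^32 ≡ 42^2 = 1764 ≡ 206 (mod 779)
9^64 ≡ 206^2 = 42436 ≡ 370 (mod 779)
9^128 ≡ 370^2 = 136900 ≡ 575 (mod 779)
9^256 ≡ 575^2 = 330625 ≡ 329 (mod 779)
9^512 ≡ 329^2 = 108241 ≡ 739 (mod 779)
778 = 512 + 256 + 8 + 2 in binary powers of 2.
So 9^778 ≡ 739 · 329 · 739 · 81 ≡ 614 (mod 779).
Since 614 ≠ 1, base 9 is a Fermat witness: 779 is composite.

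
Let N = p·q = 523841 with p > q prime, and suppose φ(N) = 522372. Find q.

607

φ(n) = (p−1)(q−1) = n − (p+q) + 1, so p + q = 523841 − 522372 + 1 = 1470.
p and q are the roots of t² − 1470t + 523841 = 0.
Discriminant: 1470² − 4·523841 = 2160900 − 2095364 = 65536; √65536 = 256.
q = (1470 − 256)/2 = 607, p = (1470 + 256)/2 = 863.
Check: 607 · 863 = 523841.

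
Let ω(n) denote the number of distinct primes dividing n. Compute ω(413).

2

413 = 7 · 59
413 = 7 · 59, which has 2 distinct prime factors.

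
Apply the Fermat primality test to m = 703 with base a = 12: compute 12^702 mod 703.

1

12^1 ≡ 12 (mod 703)
12^2 ≡ 12^2 = 144 ≡ 144 (mod 703)
12^4 ≡ 144^2 = 20736 ≡ 349 (mod 703)
12^8 ≡ 349^2 = 121801 ≡ 182 (mod 703)
12^16 ≡ 182^2 = 33124 ≡ 83 (mod 703)
12^32 ≡ 83^2 = 6889 ≡ 562 (mod 703)
12^64 ≡ 562^2 = 315844 ≡ 197 (mod 703)
12^128 ≡ 197^2 = 38809 ≡ 144 (mod 703)
12^256 ≡ 144^2 = 20736 ≡ 349 (mod 703)
12^512 ≡ 349^2 = 121801 ≡ 182 (mod 703)
702 = 512 + 128 + 32 + 16 + 8 + 4 + 2 in binary powers of 2.
So 12^702 ≡ 182 · 144 · 562 · 83 · 182 · 349 · 144 ≡ 1 (mod 703).
Since the result is 1, base 12 gives no evidence that 703 is composite.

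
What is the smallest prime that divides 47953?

79

47953 is odd.
Digit sum 28, not divisible by 3.
Ends in 3: not divisible by 5.
7: 47953 = 7·6850 + 3
11: 47953 = 11·4359 + 4
13: 47953 = 13·3688 + 9
17: 47953 = 17·2820 + 13
19: 47953 = 19·2523 + 16
23: 47953 = 23·2084 + 21
29: 47953 = 29·1653 + 16
31: 47953 = 31·1546 + 27
37: 47953 = 37·1296 + 1
41: 47953 = 41·1169 + 24
43: 47953 = 43·1115 + 8
47: 47953 = 47·1020 + 13
53: 47953 = 53·904 + 41
59: 47953 = 59·812 + 45
61: 47953 = 61·786 + 7
67: 47953 = 67·715 + 48
71: 47953 = 71·675 + 28
73: 47953 = 73·656 + 65
79: 47953 = 79·607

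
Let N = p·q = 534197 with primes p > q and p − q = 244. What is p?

863

Since p = q + 244, we have 534197 = q(q + 244), so q² + 244q − 534197 = 0.
Discriminant: 244² + 4·534197 = 59536 + 2136788 = 2196324; √2196324 = 1482.
q = (−244 + 1482)/2 = 619, and p = q + 244 = 863.
Check: 619 · 863 = 534197.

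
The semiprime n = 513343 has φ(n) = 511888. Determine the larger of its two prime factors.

φ(n) = (p−1)(q−1) = n − (p+q) + 1, so p + q = 513343 − 511888 + 1 = 1456.
p and q are the roots of t² − 1456t + 513343 = 0.
Discriminant: 1456² − 4·513343 = 2119936 − 2053372 = 66564; √66564 = 258.
q = (1456 − 258)/2 = 599, p = (1456 + 258)/2 = 857.
Check: 599 · 857 = 513343.

857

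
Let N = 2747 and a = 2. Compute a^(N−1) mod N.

1212

2^1 ≡ 2 (mod 2747)
2^2 ≡ 2^2 = 4 ≡ 4 (mod 2747)
2^4 ≡ 4^2 = 16 ≡ 16 (mod 2747)
2^8 ≡ 16^2 = 256 ≡ 256 (mod 2747)
2^16 ≡ 256^2 = 65536 ≡ 2355 (mod 2747)
2^32 ≡ 2355^2 = 5546025 ≡ 2579 (mod 2747)
2^64 ≡ 2579^2 = 6651241 ≡ 754 (mod 2747)
2^128 ≡ 754^2 = 568516 ≡ 2634 (mod 2747)
2^256 ≡ 2634^2 = 6937956 ≡ 1781 (mod 2747)
2^512 ≡ 1781^2 = 3171961 ≡ 1923 (mod 2747)
2^1024 ≡ 1923^2 = 3697929 ≡ 467 (mod 2747)
2^2048 ≡ 467^2 = 218089 ≡ 1076 (mod 2747)
2746 = 2048 + 512 + 128 + 32 + 16 + 8 + 2 in binary powers of 2.
So 2^2746 ≡ 1076 · 1923 · 2634 · 2579 · 2355 · 256 · 4 ≡ 1212 (mod 2747).
Since 1212 ≠ 1, base 2 is a Fermat witness: 2747 is composite.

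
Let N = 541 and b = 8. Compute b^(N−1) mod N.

1

8^1 ≡ 8 (mod 541)
8^2 ≡ 8^2 = 64 ≡ 64 (mod 541)
8^4 ≡ 64^2 = 4096 ≡ 309 (mod 541)
8^8 ≡ 309^2 = 95481 ≡ 265 (mod 541)
8^16 ≡ 265^2 = 70225 ≡ 436 (mod 541)
8^32 ≡ 436^2 = 190096 ≡ 205 (mod 541)
8^64 ≡ 205^2 = 42025 ≡ 368 (mod 541)
8^128 ≡ 368^2 = 135424 ≡ 174 (mod 541)
8^256 ≡ 174^2 = 30276 ≡ 521 (mod 541)
8^512 ≡ 521^2 = 271441 ≡ 400 (mod 541)
540 = 512 + 16 + 8 + 4 in binary powers of 2.
So 8^540 ≡ 400 · 436 · 265 · 309 ≡ 1 (mod 541).
Since the result is 1, base 8 gives no evidence that 541 is composite.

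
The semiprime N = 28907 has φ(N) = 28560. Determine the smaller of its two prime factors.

φ(n) = (p−1)(q−1) = n − (p+q) + 1, so p + q = 28907 − 28560 + 1 = 348.
p and q are the roots of t² − 348t + 28907 = 0.
Discriminant: 348² − 4·28907 = 121104 − 115628 = 5476; √5476 = 74.
q = (348 − 74)/2 = 137, p = (348 + 74)/2 = 211.
Check: 137 · 211 = 28907.

137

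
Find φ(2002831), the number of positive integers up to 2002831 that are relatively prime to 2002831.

Factor: 2002831 = 67 · 167 · 179.
φ(2002831) = (67−1) · (167−1) · (179−1) = 66 · 166 · 178 = 1950168.

1950168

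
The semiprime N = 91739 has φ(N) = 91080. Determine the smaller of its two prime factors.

φ(n) = (p−1)(q−1) = n − (p+q) + 1, so p + q = 91739 − 91080 + 1 = 660.
p and q are the roots of t² − 660t + 91739 = 0.
Discriminant: 660² − 4·91739 = 435600 − 366956 = 68644; √68644 = 262.
q = (660 − 262)/2 = 199, p = (660 + 262)/2 = 461.
Check: 199 · 461 = 91739.

199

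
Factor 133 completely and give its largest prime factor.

19

133 = 7 · 19
19 is prime.
So 133 = 7 · 19; the largest prime factor is 19.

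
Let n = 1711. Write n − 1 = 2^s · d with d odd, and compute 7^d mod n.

500

1711 − 1 = 1710 = 2^1 · 855, so d = 855.
7^1 ≡ 7 (mod 1711)
7^2 ≡ 7^2 = 49 ≡ 49 (mod 1711)
7^4 ≡ 49^2 = 2401 ≡ 690 (mod 1711)
7^8 ≡ 690^2 = 476100 ≡ 442 (mod 1711)
7^16 ≡ 442^2 = 195364 ≡ 310 (mod 1711)
7^32 ≡ 310^2 = 96100 ≡ 284 (mod 1711)
7^64 ≡ 284^2 = 80656 ≡ 239 (mod 1711)
7^128 ≡ 239^2 = 57121 ≡ 658 (mod 1711)
7^256 ≡ 658^2 = 432964 ≡ 81 (mod 1711)
7^512 ≡ 81^2 = 6561 ≡ 1428 (mod 1711)
855 = 512 + 256 + 64 + 16 + 4 + 2 + 1 in binary powers of 2.
So 7^855 ≡ 1428 · 81 · 239 · 310 · 690 · 49 · 7 ≡ 500 (mod 1711).
Squaring chain: 500; never reaches −1, so base 7 is a Miller–Rabin witness that 1711 is composite.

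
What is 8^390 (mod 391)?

8^1 ≡ 8 (mod 391)
8^2 ≡ 8^2 = 64 ≡ 64 (mod 391)
8^4 ≡ 64^2 = 4096 ≡ 186 (mod 391)
8^8 ≡ 186^2 = 34596 ≡ 188 (mod 391)
8^16 ≡ 188^2 = 35344 ≡ 154 (mod 391)
8^32 ≡ 154^2 = 23716 ≡ 256 (mod 391)
8^64 ≡ 256^2 = 65536 ≡ 239 (mod 391)
8^128 ≡ 239^2 = 57121 ≡ 35 (mod 391)
8^256 ≡ 35^2 = 1225 ≡ 52 (mod 391)
390 = 256 + 128 + 4 + 2 in binary powers of 2.
So 8^390 ≡ 52 · 35 · 186 · 64 ≡ 361 (mod 391).
Since 361 ≠ 1, base 8 is a Fermat witness: 391 is composite.

361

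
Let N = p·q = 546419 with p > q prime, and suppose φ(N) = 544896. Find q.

577

φ(n) = (p−1)(q−1) = n − (p+q) + 1, so p + q = 546419 − 544896 + 1 = 1524.
p and q are the roots of t² − 1524t + 546419 = 0.
Discriminant: 1524² − 4·546419 = 2322576 − 2185676 = 136900; √136900 = 370.
q = (1524 − 370)/2 = 577, p = (1524 + 370)/2 = 947.
Check: 577 · 947 = 546419.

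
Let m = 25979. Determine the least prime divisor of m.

83

25979 is odd.
Digit sum 32, not divisible by 3.
Ends in 9: not divisible by 5.
7: 25979 = 7·3711 + 2
11: 25979 = 11·2361 + 8
13: 25979 = 13·1998 + 5
17: 25979 = 17·1528 + 3
19: 25979 = 19·1367 + 6
23: 25979 = 23·1129 + 12
29: 25979 = 29·895 + 24
31: 25979 = 31·838 + 1
37: 25979 = 37·702 + 5
41: 25979 = 41·633 + 26
43: 25979 = 43·604 + 7
47: 25979 = 47·552 + 35
53: 25979 = 53·490 + 9
59: 25979 = 59·440 + 19
61: 25979 = 61·425 + 54
67: 25979 = 67·387 + 50
71: 25979 = 71·365 + 64
73: 25979 = 73·355 + 64
79: 25979 = 79·328 + 67
83: 25979 = 83·313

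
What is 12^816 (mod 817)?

12^1 ≡ 12 (mod 817)
12^2 ≡ 12^2 = 144 ≡ 144 (mod 817)
12^4 ≡ 144^2 = 20736 ≡ 311 (mod 817)
12^8 ≡ 311^2 = 96721 ≡ 315 (mod 817)
12^16 ≡ 315^2 = 99225 ≡ 368 (mod 817)
12^32 ≡ 368^2 = 135424 ≡ 619 (mod 817)
12^64 ≡ 619^2 = 383161 ≡ 805 (mod 817)
12^128 ≡ 805^2 = 648025 ≡ 144 (mod 817)
12^256 ≡ 144^2 = 20736 ≡ 311 (mod 817)
12^512 ≡ 311^2 = 96721 ≡ 315 (mod 817)
816 = 512 + 256 + 32 + 16 in binary powers of 2.
So 12^816 ≡ 315 · 311 · 619 · 368 ≡ 704 (mod 817).
Since 704 ≠ 1, base 12 is a Fermat witness: 817 is composite.

704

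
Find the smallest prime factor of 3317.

3317 is odd.
Digit sum 14, not divisible by 3.
Ends in 7: not divisible by 5.
7: 3317 = 7·473 + 6
11: 3317 = 11·301 + 6
13: 3317 = 13·255 + 2
17: 3317 = 17·195 + 2
19: 3317 = 19·174 + 11
23: 3317 = 23·144 + 5
29: 3317 = 29·114 + 11
31: 3317 = 31·107

31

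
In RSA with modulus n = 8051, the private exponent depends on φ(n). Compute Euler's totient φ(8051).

7872

Factor: 8051 = 83 · 97.
φ(8051) = (83−1) · (97−1) = 82 · 96 = 7872.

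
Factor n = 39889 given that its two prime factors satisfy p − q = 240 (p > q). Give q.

Since p = q + 240, we have 39889 = q(q + 240), so q² + 240q − 39889 = 0.
Discriminant: 240² + 4·39889 = 57600 + 159556 = 217156; √217156 = 466.
q = (−240 + 466)/2 = 113, and p = q + 240 = 353.
Check: 113 · 353 = 39889.

113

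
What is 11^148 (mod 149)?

11^1 ≡ 11 (mod 149)
11^2 ≡ 11^2 = 121 ≡ 121 (mod 149)
11^4 ≡ 121^2 = 14641 ≡ 39 (mod 149)
11^8 ≡ 39^2 = 1521 ≡ 31 (mod 149)
11^16 ≡ 31^2 = 961 ≡ 67 (mod 149)
11^32 ≡ 67^2 = 4489 ≡ 19 (mod 149)
11^64 ≡ 19^2 = 361 ≡ 63 (mod 149)
11^128 ≡ 63^2 = 3969 ≡ 95 (mod 149)
148 = 128 + 16 + 4 in binary powers of 2.
So 11^148 ≡ 95 · 67 · 39 ≡ 1 (mod 149).
Since the result is 1, base 11 gives no evidence that 149 is composite.

1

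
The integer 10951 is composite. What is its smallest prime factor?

10951 is odd.
Digit sum 16, not divisible by 3.
Ends in 1: not divisible by 5.
7: 10951 = 7·1564 + 3
11: 10951 = 11·995 + 6
13: 10951 = 13·842 + 5
17: 10951 = 17·644 + 3
19: 10951 = 19·576 + 7
23: 10951 = 23·476 + 3
29: 10951 = 29·377 + 18
31: 10951 = 31·353 + 8
37: 10951 = 37·295 + 36
41: 10951 = 41·267 + 4
43: 10951 = 43·254 + 29
47: 10951 = 47·233

47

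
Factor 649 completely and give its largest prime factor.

649 = 11 · 59
59 is prime.
So 649 = 11 · 59; the largest prime factor is 59.

59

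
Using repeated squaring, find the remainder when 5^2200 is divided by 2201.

1989

5^1 ≡ 5 (mod 2201)
5^2 ≡ 5^2 = 25 ≡ 25 (mod 2201)
5^4 ≡ 25^2 = 625 ≡ 625 (mod 2201)
5^8 ≡ 625^2 = 390625 ≡ 1048 (mod 2201)
5^16 ≡ 1048^2 = 1098304 ≡ 5 (mod 2201)
5^32 ≡ 5^2 = 25 ≡ 25 (mod 2201)
5^64 ≡ 25^2 = 625 ≡ 625 (mod 2201)
5^128 ≡ 625^2 = 390625 ≡ 1048 (mod 2201)
5^256 ≡ 1048^2 = 1098304 ≡ 5 (mod 2201)
5^512 ≡ 5^2 = 25 ≡ 25 (mod 2201)
5^1024 ≡ 25^2 = 625 ≡ 625 (mod 2201)
5^2048 ≡ 625^2 = 390625 ≡ 1048 (mod 2201)
2200 = 2048 + 128 + 16 + 8 in binary powers of 2.
So 5^2200 ≡ 1048 · 1048 · 5 · 1048 ≡ 1989 (mod 2201).
Since 1989 ≠ 1, base 5 is a Fermat witness: 2201 is composite.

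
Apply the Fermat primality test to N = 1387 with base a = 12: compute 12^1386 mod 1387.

12^1 ≡ 12 (mod 1387)
12^2 ≡ 12^2 = 144 ≡ 144 (mod 1387)
12^4 ≡ 144^2 = 20736 ≡ 1318 (mod 1387)
12^8 ≡ 1318^2 = 1737124 ≡ 600 (mod 1387)
12^16 ≡ 600^2 = 360000 ≡ 767 (mod 1387)
12^32 ≡ 767^2 = 588289 ≡ 201 (mod 1387)
12^64 ≡ 201^2 = 40401 ≡ 178 (mod 1387)
12^128 ≡ 178^2 = 31684 ≡ 1170 (mod 1387)
12^256 ≡ 1170^2 = 1368900 ≡ 1318 (mod 1387)
12^512 ≡ 1318^2 = 1737124 ≡ 600 (mod 1387)
12^1024 ≡ 600^2 = 360000 ≡ 767 (mod 1387)
1386 = 1024 + 256 + 64 + 32 + 8 + 2 in binary powers of 2.
So 12^1386 ≡ 767 · 1318 · 178 · 201 · 600 · 144 ≡ 875 (mod 1387).
Since 875 ≠ 1, base 12 is a Fermat witness: 1387 is composite.

875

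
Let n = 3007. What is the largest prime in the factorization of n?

97

3007 = 31 · 97
97 is prime.
So 3007 = 31 · 97; the largest prime factor is 97.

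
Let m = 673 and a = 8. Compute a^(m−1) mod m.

8^1 ≡ 8 (mod 673)
8^2 ≡ 8^2 = 64 ≡ 64 (mod 673)
8^4 ≡ 64^2 = 4096 ≡ 58 (mod 673)
8^8 ≡ 58^2 = 3364 ≡ 672 (mod 673)
8^16 ≡ 672^2 = 451584 ≡ 1 (mod 673)
8^32 ≡ 1^2 = 1 ≡ 1 (mod 673)
8^64 ≡ 1^2 = 1 ≡ 1 (mod 673)
8^128 ≡ 1^2 = 1 ≡ 1 (mod 673)
8^256 ≡ 1^2 = 1 ≡ 1 (mod 673)
8^512 ≡ 1^2 = 1 ≡ 1 (mod 673)
672 = 512 + 128 + 32 in binary powers of 2.
So 8^672 ≡ 1 · 1 · 1 ≡ 1 (mod 673).
Since the result is 1, base 8 gives no evidence that 673 is composite.

1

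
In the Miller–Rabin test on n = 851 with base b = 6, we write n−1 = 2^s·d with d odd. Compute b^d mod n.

851 − 1 = 850 = 2^1 · 425, so d = 425.
6^1 ≡ 6 (mod 851)
6^2 ≡ 6^2 = 36 ≡ 36 (mod 851)
6^4 ≡ 36^2 = 1296 ≡ 445 (mod 851)
6^8 ≡ 445^2 = 198025 ≡ 593 (mod 851)
6^16 ≡ 593^2 = 351649 ≡ 186 (mod 851)
6^32 ≡ 186^2 = 34596 ≡ 556 (mod 851)
6^64 ≡ 556^2 = 309136 ≡ 223 (mod 851)
6^128 ≡ 223^2 = 49729 ≡ 371 (mod 851)
6^256 ≡ 371^2 = 137641 ≡ 630 (mod 851)
425 = 256 + 128 + 32 + 8 + 1 in binary powers of 2.
So 6^425 ≡ 630 · 371 · 556 · 593 · 6 ≡ 302 (mod 851).
Squaring chain: 302; never reaches −1, so base 6 is a Miller–Rabin witness that 851 is composite.

302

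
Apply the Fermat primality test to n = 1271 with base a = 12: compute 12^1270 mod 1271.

12^1 ≡ 12 (mod 1271)
12^2 ≡ 12^2 = 144 ≡ 144 (mod 1271)
12^4 ≡ 144^2 = 20736 ≡ 400 (mod 1271)
12^8 ≡ 400^2 = 160000 ≡ 1125 (mod 1271)
12^16 ≡ 1125^2 = 1265625 ≡ 980 (mod 1271)
12^32 ≡ 980^2 = 960400 ≡ 795 (mod 1271)
12^64 ≡ 795^2 = 632025 ≡ 338 (mod 1271)
12^128 ≡ 338^2 = 114244 ≡ 1125 (mod 1271)
12^256 ≡ 1125^2 = 1265625 ≡ 980 (mod 1271)
12^512 ≡ 980^2 = 960400 ≡ 795 (mod 1271)
12^1024 ≡ 795^2 = 632025 ≡ 338 (mod 1271)
1270 = 1024 + 128 + 64 + 32 + 16 + 4 + 2 in binary powers of 2.
So 12^1270 ≡ 338 · 1125 · 338 · 795 · 980 · 400 · 144 ≡ 893 (mod 1271).
Since 893 ≠ 1, base 12 is a Fermat witness: 1271 is composite.

893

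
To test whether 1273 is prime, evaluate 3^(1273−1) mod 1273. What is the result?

3^1 ≡ 3 (mod 1273)
3^2 ≡ 3^2 = 9 ≡ 9 (mod 1273)
3^4 ≡ 9^2 = 81 ≡ 81 (mod 1273)
3^8 ≡ 81^2 = 6561 ≡ 196 (mod 1273)
3^16 ≡ 196^2 = 38416 ≡ 226 (mod 1273)
3^32 ≡ 226^2 = 51076 ≡ 156 (mod 1273)
3^64 ≡ 156^2 = 24336 ≡ 149 (mod 1273)
3^128 ≡ 149^2 = 22201 ≡ 560 (mod 1273)
3^256 ≡ 560^2 = 313600 ≡ 442 (mod 1273)
3^512 ≡ 442^2 = 195364 ≡ 595 (mod 1273)
3^1024 ≡ 595^2 = 354025 ≡ 131 (mod 1273)
1272 = 1024 + 128 + 64 + 32 + 16 + 8 in binary powers of 2.
So 3^1272 ≡ 131 · 560 · 149 · 156 · 226 · 196 ≡ 828 (mod 1273).
Since 828 ≠ 1, base 3 is a Fermat witness: 1273 is composite.

828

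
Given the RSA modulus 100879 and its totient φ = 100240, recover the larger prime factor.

359

φ(n) = (p−1)(q−1) = n − (p+q) + 1, so p + q = 100879 − 100240 + 1 = 640.
p and q are the roots of t² − 640t + 100879 = 0.
Discriminant: 640² − 4·100879 = 409600 − 403516 = 6084; √6084 = 78.
q = (640 − 78)/2 = 281, p = (640 + 78)/2 = 359.
Check: 281 · 359 = 100879.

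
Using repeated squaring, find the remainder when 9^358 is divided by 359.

9^1 ≡ 9 (mod 359)
9^2 ≡ 9^2 = 81 ≡ 81 (mod 359)
9^4 ≡ 81^2 = 6561 ≡ 99 (mod 359)
9^8 ≡ 99^2 = 9801 ≡ 108 (mod 359)
9^16 ≡ 108^2 = 11664 ≡ 176 (mod 359)
9^32 ≡ 176^2 = 30976 ≡ 102 (mod 359)
9^64 ≡ 102^2 = 10404 ≡ 352 (mod 359)
9^128 ≡ 352^2 = 123904 ≡ 49 (mod 359)
9^256 ≡ 49^2 = 2401 ≡ 247 (mod 359)
358 = 256 + 64 + 32 + 4 + 2 in binary powers of 2.
So 9^358 ≡ 247 · 352 · 102 · 99 · 81 ≡ 1 (mod 359).
Since the result is 1, base 9 gives no evidence that 359 is composite.

1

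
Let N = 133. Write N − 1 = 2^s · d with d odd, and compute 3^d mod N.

69

133 − 1 = 132 = 2^2 · 33, so d = 33.
3^1 ≡ 3 (mod 133)
3^2 ≡ 3^2 = 9 ≡ 9 (mod 133)
3^4 ≡ 9^2 = 81 ≡ 81 (mod 133)
3^8 ≡ 81^2 = 6561 ≡ 44 (mod 133)
3^16 ≡ 44^2 = 1936 ≡ 74 (mod 133)
3^32 ≡ 74^2 = 5476 ≡ 23 (mod 133)
33 = 32 + 1 in binary powers of 2.
So 3^33 ≡ 23 · 3 ≡ 69 (mod 133).
Squaring chain: 69 → 106; never reaches −1, so base 3 is a Miller–Rabin witness that 133 is composite.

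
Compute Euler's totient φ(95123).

Factor: 95123 = 7 · 107 · 127.
φ(95123) = (7−1) · (107−1) · (127−1) = 6 · 106 · 126 = 80136.

80136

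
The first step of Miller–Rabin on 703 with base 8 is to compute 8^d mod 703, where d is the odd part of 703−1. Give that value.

512

703 − 1 = 702 = 2^1 · 351, so d = 351.
8^1 ≡ 8 (mod 703)
8^2 ≡ 8^2 = 64 ≡ 64 (mod 703)
8^4 ≡ 64^2 = 4096 ≡ 581 (mod 703)
8^8 ≡ 581^2 = 337561 ≡ 121 (mod 703)
8^16 ≡ 121^2 = 14641 ≡ 581 (mod 703)
8^32 ≡ 581^2 = 337561 ≡ 121 (mod 703)
8^64 ≡ 121^2 = 14641 ≡ 581 (mod 703)
8^128 ≡ 581^2 = 337561 ≡ 121 (mod 703)
8^256 ≡ 121^2 = 14641 ≡ 581 (mod 703)
351 = 256 + 64 + 16 + 8 + 4 + 2 + 1 in binary powers of 2.
So 8^351 ≡ 581 · 581 · 581 · 121 · 581 · 64 · 8 ≡ 512 (mod 703).
Squaring chain: 512; never reaches −1, so base 8 is a Miller–Rabin witness that 703 is composite.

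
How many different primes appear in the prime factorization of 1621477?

1621477 = 11 · 147407
147407 = 13 · 11339
11339 = 17 · 667
667 = 23 · 29
1621477 = 11 · 13 · 17 · 23 · 29, which has 5 distinct prime factors.

5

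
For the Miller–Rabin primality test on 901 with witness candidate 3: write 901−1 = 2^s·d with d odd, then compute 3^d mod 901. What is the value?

734

901 − 1 = 900 = 2^2 · 225, so d = 225.
3^1 ≡ 3 (mod 901)
3^2 ≡ 3^2 = 9 ≡ 9 (mod 901)
3^4 ≡ 9^2 = 81 ≡ 81 (mod 901)
3^8 ≡ 81^2 = 6561 ≡ 254 (mod 901)
3^16 ≡ 254^2 = 64516 ≡ 545 (mod 901)
3^32 ≡ 545^2 = 297025 ≡ 596 (mod 901)
3^64 ≡ 596^2 = 355216 ≡ 222 (mod 901)
3^128 ≡ 222^2 = 49284 ≡ 630 (mod 901)
225 = 128 + 64 + 32 + 1 in binary powers of 2.
So 3^225 ≡ 630 · 222 · 596 · 3 ≡ 734 (mod 901).
Squaring chain: 734 → 859; never reaches −1, so base 3 is a Miller–Rabin witness that 901 is composite.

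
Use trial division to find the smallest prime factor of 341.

11

341 is odd.
Digit sum 8, not divisible by 3.
Ends in 1: not divisible by 5.
7: 341 = 7·48 + 5
11: 341 = 11·31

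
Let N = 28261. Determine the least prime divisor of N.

59

28261 is odd.
Digit sum 19, not divisible by 3.
Ends in 1: not divisible by 5.
7: 28261 = 7·4037 + 2
11: 28261 = 11·2569 + 2
13: 28261 = 13·2173 + 12
17: 28261 = 17·1662 + 7
19: 28261 = 19·1487 + 8
23: 28261 = 23·1228 + 17
29: 28261 = 29·974 + 15
31: 28261 = 31·911 + 20
37: 28261 = 37·763 + 30
41: 28261 = 41·689 + 12
43: 28261 = 43·657 + 10
47: 28261 = 47·601 + 14
53: 28261 = 53·533 + 12
59: 28261 = 59·479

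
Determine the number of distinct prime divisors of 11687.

11687 = 13 · 899
899 = 29 · 31
11687 = 13 · 29 · 31, which has 3 distinct prime factors.

3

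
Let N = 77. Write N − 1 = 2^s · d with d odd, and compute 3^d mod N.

59

77 − 1 = 76 = 2^2 · 19, so d = 19.
3^1 ≡ 3 (mod 77)
3^2 ≡ 3^2 = 9 ≡ 9 (mod 77)
3^4 ≡ 9^2 = 81 ≡ 4 (mod 77)
3^8 ≡ 4^2 = 16 ≡ 16 (mod 77)
3^16 ≡ 16^2 = 256 ≡ 25 (mod 77)
19 = 16 + 2 + 1 in binary powers of 2.
So 3^19 ≡ 25 · 9 · 3 ≡ 59 (mod 77).
Squaring chain: 59 → 16; never reaches −1, so base 3 is a Miller–Rabin witness that 77 is composite.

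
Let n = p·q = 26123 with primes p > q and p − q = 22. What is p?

173

Since p = q + 22, we have 26123 = q(q + 22), so q² + 22q − 26123 = 0.
Discriminant: 22² + 4·26123 = 484 + 104492 = 104976; √104976 = 324.
q = (−22 + 324)/2 = 151, and p = q + 22 = 173.
Check: 151 · 173 = 26123.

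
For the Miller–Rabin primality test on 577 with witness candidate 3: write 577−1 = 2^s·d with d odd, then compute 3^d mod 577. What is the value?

577 − 1 = 576 = 2^6 · 9, so d = 9.
3^1 ≡ 3 (mod 577)
3^2 ≡ 3^2 = 9 ≡ 9 (mod 577)
3^4 ≡ 9^2 = 81 ≡ 81 (mod 577)
3^8 ≡ 81^2 = 6561 ≡ 214 (mod 577)
9 = 8 + 1 in binary powers of 2.
So 3^9 ≡ 214 · 3 ≡ 65 (mod 577).
Squaring chain: 65 → 186 → 553 → 576 → 1 → 1; reaches −1, so base 3 does not prove 577 composite.

65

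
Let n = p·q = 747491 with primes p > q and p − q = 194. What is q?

773

Since p = q + 194, we have 747491 = q(q + 194), so q² + 194q − 747491 = 0.
Discriminant: 194² + 4·747491 = 37636 + 2989964 = 3027600; √3027600 = 1740.
q = (−194 + 1740)/2 = 773, and p = q + 194 = 967.
Check: 773 · 967 = 747491.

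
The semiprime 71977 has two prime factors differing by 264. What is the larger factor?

431

Since p = q + 264, we have 71977 = q(q + 264), so q² + 264q − 71977 = 0.
Discriminant: 264² + 4·71977 = 69696 + 287908 = 357604; √357604 = 598.
q = (−264 + 598)/2 = 167, and p = q + 264 = 431.
Check: 167 · 431 = 71977.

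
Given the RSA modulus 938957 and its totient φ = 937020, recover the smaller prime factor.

φ(n) = (p−1)(q−1) = n − (p+q) + 1, so p + q = 938957 − 937020 + 1 = 1938.
p and q are the roots of t² − 1938t + 938957 = 0.
Discriminant: 1938² − 4·938957 = 3755844 − 3755828 = 16; √16 = 4.
q = (1938 − 4)/2 = 967, p = (1938 + 4)/2 = 971.
Check: 967 · 971 = 938957.

967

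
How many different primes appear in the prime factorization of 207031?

3

207031 = 11^2 · 1711
1711 = 29 · 59
207031 = 11^2 · 29 · 59, which has 3 distinct prime factors.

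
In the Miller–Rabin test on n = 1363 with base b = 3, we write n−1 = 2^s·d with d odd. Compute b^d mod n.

1363 − 1 = 1362 = 2^1 · 681, so d = 681.
3^1 ≡ 3 (mod 1363)
3^2 ≡ 3^2 = 9 ≡ 9 (mod 1363)
3^4 ≡ 9^2 = 81 ≡ 81 (mod 1363)
3^8 ≡ 81^2 = 6561 ≡ 1109 (mod 1363)
3^16 ≡ 1109^2 = 1229881 ≡ 455 (mod 1363)
3^32 ≡ 455^2 = 207025 ≡ 1212 (mod 1363)
3^64 ≡ 1212^2 = 1468944 ≡ 993 (mod 1363)
3^128 ≡ 993^2 = 986049 ≡ 600 (mod 1363)
3^256 ≡ 600^2 = 360000 ≡ 168 (mod 1363)
3^512 ≡ 168^2 = 28224 ≡ 964 (mod 1363)
681 = 512 + 128 + 32 + 8 + 1 in binary powers of 2.
So 3^681 ≡ 964 · 600 · 1212 · 1109 · 3 ≡ 108 (mod 1363).
Squaring chain: 108; never reaches −1, so base 3 is a Miller–Rabin witness that 1363 is composite.

108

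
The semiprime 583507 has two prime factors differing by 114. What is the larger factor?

823

Since p = q + 114, we have 583507 = q(q + 114), so q² + 114q − 583507 = 0.
Discriminant: 114² + 4·583507 = 12996 + 2334028 = 2347024; √2347024 = 1532.
q = (−114 + 1532)/2 = 709, and p = q + 114 = 823.
Check: 709 · 823 = 583507.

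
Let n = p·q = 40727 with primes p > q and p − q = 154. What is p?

Since p = q + 154, we have 40727 = q(q + 154), so q² + 154q − 40727 = 0.
Discriminant: 154² + 4·40727 = 23716 + 162908 = 186624; √186624 = 432.
q = (−154 + 432)/2 = 139, and p = q + 154 = 293.
Check: 139 · 293 = 40727.

293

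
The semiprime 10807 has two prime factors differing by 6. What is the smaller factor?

Since p = q + 6, we have 10807 = q(q + 6), so q² + 6q − 10807 = 0.
Discriminant: 6² + 4·10807 = 36 + 43228 = 43264; √43264 = 208.
q = (−6 + 208)/2 = 101, and p = q + 6 = 107.
Check: 101 · 107 = 10807.

101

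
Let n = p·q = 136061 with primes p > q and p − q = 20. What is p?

Since p = q + 20, we have 136061 = q(q + 20), so q² + 20q − 136061 = 0.
Discriminant: 20² + 4·136061 = 400 + 544244 = 544644; √544644 = 738.
q = (−20 + 738)/2 = 359, and p = q + 20 = 379.
Check: 359 · 379 = 136061.

379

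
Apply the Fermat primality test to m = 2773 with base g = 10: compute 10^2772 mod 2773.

10^1 ≡ 10 (mod 2773)
10^2 ≡ 10^2 = 100 ≡ 100 (mod 2773)
10^4 ≡ 100^2 = 10000 ≡ 1681 (mod 2773)
10^8 ≡ 1681^2 = 2825761 ≡ 74 (mod 2773)
10^16 ≡ 74^2 = 5476 ≡ 2703 (mod 2773)
10^32 ≡ 2703^2 = 7306209 ≡ 2127 (mod 2773)
10^64 ≡ 2127^2 = 4524129 ≡ 1366 (mod 2773)
10^128 ≡ 1366^2 = 1865956 ≡ 2500 (mod 2773)
10^256 ≡ 2500^2 = 6250000 ≡ 2431 (mod 2773)
10^512 ≡ 2431^2 = 5909761 ≡ 498 (mod 2773)
10^1024 ≡ 498^2 = 248004 ≡ 1207 (mod 2773)
10^2048 ≡ 1207^2 = 1456849 ≡ 1024 (mod 2773)
2772 = 2048 + 512 + 128 + 64 + 16 + 4 in binary powers of 2.
So 10^2772 ≡ 1024 · 498 · 2500 · 1366 · 2703 · 1681 ≡ 1113 (mod 2773).
Since 1113 ≠ 1, base 10 is a Fermat witness: 2773 is composite.

1113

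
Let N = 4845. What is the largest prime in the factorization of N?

4845 = 3 · 1615
1615 = 5 · 323
323 = 17 · 19
19 is prime.
So 4845 = 3 · 5 · 17 · 19; the largest prime factor is 19.

19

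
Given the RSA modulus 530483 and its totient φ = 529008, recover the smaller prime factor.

619

φ(n) = (p−1)(q−1) = n − (p+q) + 1, so p + q = 530483 − 529008 + 1 = 1476.
p and q are the roots of t² − 1476t + 530483 = 0.
Discriminant: 1476² − 4·530483 = 2178576 − 2121932 = 56644; √56644 = 238.
q = (1476 − 238)/2 = 619, p = (1476 + 238)/2 = 857.
Check: 619 · 857 = 530483.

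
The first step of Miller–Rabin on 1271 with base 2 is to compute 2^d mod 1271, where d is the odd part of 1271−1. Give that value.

1271 − 1 = 1270 = 2^1 · 635, so d = 635.
2^1 ≡ 2 (mod 1271)
2^2 ≡ 2^2 = 4 ≡ 4 (mod 1271)
2^4 ≡ 4^2 = 16 ≡ 16 (mod 1271)
2^8 ≡ 16^2 = 256 ≡ 256 (mod 1271)
2^16 ≡ 256^2 = 65536 ≡ 715 (mod 1271)
2^32 ≡ 715^2 = 511225 ≡ 283 (mod 1271)
2^64 ≡ 283^2 = 80089 ≡ 16 (mod 1271)
2^128 ≡ 16^2 = 256 ≡ 256 (mod 1271)
2^256 ≡ 256^2 = 65536 ≡ 715 (mod 1271)
2^512 ≡ 715^2 = 511225 ≡ 283 (mod 1271)
635 = 512 + 64 + 32 + 16 + 8 + 2 + 1 in binary powers of 2.
So 2^635 ≡ 283 · 16 · 283 · 715 · 256 · 4 · 2 ≡ 993 (mod 1271).
Squaring chain: 993; never reaches −1, so base 2 is a Miller–Rabin witness that 1271 is composite.

993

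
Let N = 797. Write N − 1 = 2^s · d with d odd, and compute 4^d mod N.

797 − 1 = 796 = 2^2 · 199, so d = 199.
4^1 ≡ 4 (mod 797)
4^2 ≡ 4^2 = 16 ≡ 16 (mod 797)
4^4 ≡ 16^2 = 256 ≡ 256 (mod 797)
4^8 ≡ 256^2 = 65536 ≡ 182 (mod 797)
4^16 ≡ 182^2 = 33124 ≡ 447 (mod 797)
4^32 ≡ 447^2 = 199809 ≡ 559 (mod 797)
4^64 ≡ 559^2 = 312481 ≡ 57 (mod 797)
4^128 ≡ 57^2 = 3249 ≡ 61 (mod 797)
199 = 128 + 64 + 4 + 2 + 1 in binary powers of 2.
So 4^199 ≡ 61 · 57 · 256 · 16 · 4 ≡ 796 (mod 797).
Since 4^d ≡ 796 (mod 797), base 4 does not prove 797 composite.

796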